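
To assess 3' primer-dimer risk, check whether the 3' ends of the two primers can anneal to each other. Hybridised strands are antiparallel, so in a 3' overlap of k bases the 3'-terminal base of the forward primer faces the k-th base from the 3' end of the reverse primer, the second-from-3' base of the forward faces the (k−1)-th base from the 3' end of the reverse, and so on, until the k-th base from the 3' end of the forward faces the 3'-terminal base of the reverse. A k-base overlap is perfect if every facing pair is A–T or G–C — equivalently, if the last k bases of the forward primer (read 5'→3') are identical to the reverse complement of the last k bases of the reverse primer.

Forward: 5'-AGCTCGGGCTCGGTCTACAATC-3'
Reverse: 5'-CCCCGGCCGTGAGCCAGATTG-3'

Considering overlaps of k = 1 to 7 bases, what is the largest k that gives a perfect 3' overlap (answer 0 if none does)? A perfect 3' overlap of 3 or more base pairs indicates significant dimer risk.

Last 7 bases (5'→3') — forward …TACAATC, reverse …CAGATTG.
Reverse complement of the reverse primer's last 7 bases: CAATCTG; its first k bases are the reverse complement of the reverse primer's last k bases, so a perfect k-base overlap needs the forward primer's last k bases to equal them.
Comparing (forward last k vs required): k=1: C vs C ✓; k=2: TC vs CA ✗; k=3: ATC vs CAA ✗; k=4: AATC vs CAAT ✗; k=5: CAATC vs CAATC ✓; k=6: ACAATC vs CAATCT ✗; k=7: TACAATC vs CAATCTG ✗.
Perfect overlaps at k = 1, 5; the largest is 5.

Longest perfect overlap: 5 complementary base pairs; significant dimer risk (threshold 3).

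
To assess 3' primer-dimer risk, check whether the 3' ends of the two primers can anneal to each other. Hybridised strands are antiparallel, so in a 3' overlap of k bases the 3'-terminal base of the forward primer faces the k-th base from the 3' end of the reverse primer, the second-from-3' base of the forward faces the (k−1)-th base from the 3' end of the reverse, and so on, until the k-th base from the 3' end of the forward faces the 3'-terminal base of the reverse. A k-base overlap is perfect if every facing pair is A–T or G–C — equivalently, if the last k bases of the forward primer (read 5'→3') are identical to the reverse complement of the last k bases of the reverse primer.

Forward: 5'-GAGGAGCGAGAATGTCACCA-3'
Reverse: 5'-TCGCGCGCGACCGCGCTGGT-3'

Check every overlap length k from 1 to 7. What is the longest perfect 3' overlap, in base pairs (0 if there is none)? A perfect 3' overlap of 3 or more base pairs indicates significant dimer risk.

Longest perfect overlap: 4 complementary base pairs; significant dimer risk (threshold 3).

Last 7 bases (5'→3') — forward …GTCACCA, reverse …CGCTGGT.
Reverse complement of the reverse primer's last 7 bases: ACCAGCG; its first k bases are the reverse complement of the reverse primer's last k bases, so a perfect k-base overlap needs the forward primer's last k bases to equal them.
Comparing (forward last k vs required): k=1: A vs A ✓; k=2: CA vs AC ✗; k=3: CCA vs ACC ✗; k=4: ACCA vs ACCA ✓; k=5: CACCA vs ACCAG ✗; k=6: TCACCA vs ACCAGC ✗; k=7: GTCACCA vs ACCAGCG ✗.
Perfect overlaps at k = 1, 4; the largest is 4.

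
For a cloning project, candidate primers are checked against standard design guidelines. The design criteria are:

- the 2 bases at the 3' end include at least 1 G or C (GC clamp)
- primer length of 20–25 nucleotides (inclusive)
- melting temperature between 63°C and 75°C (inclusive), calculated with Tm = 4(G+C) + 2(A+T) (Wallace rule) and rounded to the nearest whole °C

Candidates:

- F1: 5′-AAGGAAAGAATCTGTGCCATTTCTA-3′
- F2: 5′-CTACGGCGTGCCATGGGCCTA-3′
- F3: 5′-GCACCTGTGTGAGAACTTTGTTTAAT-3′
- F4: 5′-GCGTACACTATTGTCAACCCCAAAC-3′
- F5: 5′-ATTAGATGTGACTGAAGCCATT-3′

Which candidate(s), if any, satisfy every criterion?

F4 only.

F1 (25 nt, A=9 T=7 G=5 C=4): 3' end TA has 0 G/C, need ≥1 ✗; length 25 ✓; Tm = 2·16 + 4·9 = 68°C ✓ — fails.
F2 (21 nt, A=3 T=4 G=7 C=7): 3' end TA has 0 G/C, need ≥1 ✗; length 21 ✓; Tm = 2·7 + 4·14 = 70°C ✓ — fails.
F3 (26 nt, A=6 T=10 G=6 C=4): 3' end AT has 0 G/C, need ≥1 ✗; length 26, outside 20–25 ✗; Tm = 2·16 + 4·10 = 72°C ✓ — fails.
F4 (25 nt, A=8 T=5 G=3 C=9): 3' end AC has 1 G/C ✓; length 25 ✓; Tm = 2·13 + 4·12 = 74°C ✓ — passes.
F5 (22 nt, A=7 T=7 G=5 C=3): 3' end TT has 0 G/C, need ≥1 ✗; length 22 ✓; Tm = 2·14 + 4·8 = 60°C, outside 63–75°C ✗ — fails.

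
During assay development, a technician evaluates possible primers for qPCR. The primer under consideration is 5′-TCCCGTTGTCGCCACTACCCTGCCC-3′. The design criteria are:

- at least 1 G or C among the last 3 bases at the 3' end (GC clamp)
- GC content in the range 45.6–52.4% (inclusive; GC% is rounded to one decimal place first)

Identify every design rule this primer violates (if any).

Base counts: A=2, T=6, G=4, C=13 (length 25).
GC clamp: 3' end CCC has 3 G/C ✓
GC content: GC 17/25 = 68.0%, outside 45.6–52.4% ✗

Fails: GC content.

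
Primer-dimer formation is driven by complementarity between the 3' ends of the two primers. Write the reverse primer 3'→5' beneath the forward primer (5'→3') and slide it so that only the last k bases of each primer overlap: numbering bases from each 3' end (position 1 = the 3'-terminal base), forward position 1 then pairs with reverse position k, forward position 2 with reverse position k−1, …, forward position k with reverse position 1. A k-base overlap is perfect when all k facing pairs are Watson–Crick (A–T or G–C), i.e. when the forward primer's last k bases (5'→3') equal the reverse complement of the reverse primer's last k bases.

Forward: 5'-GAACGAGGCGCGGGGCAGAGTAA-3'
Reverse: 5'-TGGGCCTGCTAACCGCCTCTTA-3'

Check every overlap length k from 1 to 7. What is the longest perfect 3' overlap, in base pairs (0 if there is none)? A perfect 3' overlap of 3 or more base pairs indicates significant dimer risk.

Longest perfect overlap: 3 complementary base pairs; significant dimer risk (threshold 3).

Last 7 bases (5'→3') — forward …AGAGTAA, reverse …CCTCTTA.
Reverse complement of the reverse primer's last 7 bases: TAAGAGG; its first k bases are the reverse complement of the reverse primer's last k bases, so a perfect k-base overlap needs the forward primer's last k bases to equal them.
Comparing (forward last k vs required): k=1: A vs T ✗; k=2: AA vs TA ✗; k=3: TAA vs TAA ✓; k=4: GTAA vs TAAG ✗; k=5: AGTAA vs TAAGA ✗; k=6: GAGTAA vs TAAGAG ✗; k=7: AGAGTAA vs TAAGAGG ✗.
Only k = 3 is perfect, so the longest perfect 3' overlap is 3.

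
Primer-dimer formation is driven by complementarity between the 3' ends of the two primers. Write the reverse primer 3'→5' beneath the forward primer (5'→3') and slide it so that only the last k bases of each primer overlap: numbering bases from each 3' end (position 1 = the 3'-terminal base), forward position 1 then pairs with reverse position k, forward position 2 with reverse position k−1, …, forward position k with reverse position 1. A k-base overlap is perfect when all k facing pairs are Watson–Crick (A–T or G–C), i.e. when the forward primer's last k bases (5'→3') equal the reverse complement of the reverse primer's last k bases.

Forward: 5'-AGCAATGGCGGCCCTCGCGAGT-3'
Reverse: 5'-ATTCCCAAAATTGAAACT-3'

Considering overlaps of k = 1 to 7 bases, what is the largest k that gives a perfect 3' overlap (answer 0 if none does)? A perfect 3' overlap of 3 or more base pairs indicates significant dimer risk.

Last 7 bases (5'→3') — forward …CGCGAGT, reverse …TGAAACT.
Reverse complement of the reverse primer's last 7 bases: AGTTTCA; its first k bases are the reverse complement of the reverse primer's last k bases, so a perfect k-base overlap needs the forward primer's last k bases to equal them.
Comparing (forward last k vs required): k=1: T vs A ✗; k=2: GT vs AG ✗; k=3: AGT vs AGT ✓; k=4: GAGT vs AGTT ✗; k=5: CGAGT vs AGTTT ✗; k=6: GCGAGT vs AGTTTC ✗; k=7: CGCGAGT vs AGTTTCA ✗.
Only k = 3 is perfect, so the longest perfect 3' overlap is 3.

Longest perfect overlap: 3 complementary base pairs; significant dimer risk (threshold 3).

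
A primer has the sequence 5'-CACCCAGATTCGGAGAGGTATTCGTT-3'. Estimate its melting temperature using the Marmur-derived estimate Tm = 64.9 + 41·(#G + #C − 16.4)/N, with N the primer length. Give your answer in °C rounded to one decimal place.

Base counts: A=6, T=7, G=7, C=6; G+C = 13, N = 26.
Tm = 64.9 + 41·(13 − 16.4)/26 = 64.9 + -139.40/26 = 59.5°C.

59.5°C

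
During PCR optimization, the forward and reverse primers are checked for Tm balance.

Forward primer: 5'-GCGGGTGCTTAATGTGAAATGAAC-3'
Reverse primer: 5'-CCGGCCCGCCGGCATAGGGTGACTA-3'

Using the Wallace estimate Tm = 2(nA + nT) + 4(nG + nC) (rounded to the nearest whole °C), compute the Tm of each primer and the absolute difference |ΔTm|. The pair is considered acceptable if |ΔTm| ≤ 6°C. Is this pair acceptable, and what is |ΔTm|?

Forward: A=7 T=6 G=8 C=3 → Tm = 2·13 + 4·11 = 70°C.
Reverse: A=4 T=3 G=9 C=9 → Tm = 2·7 + 4·18 = 86°C.
|ΔTm| = |70 − 86| = 16°C, > 6°C.

|ΔTm| = 16°C; the pair is not acceptable.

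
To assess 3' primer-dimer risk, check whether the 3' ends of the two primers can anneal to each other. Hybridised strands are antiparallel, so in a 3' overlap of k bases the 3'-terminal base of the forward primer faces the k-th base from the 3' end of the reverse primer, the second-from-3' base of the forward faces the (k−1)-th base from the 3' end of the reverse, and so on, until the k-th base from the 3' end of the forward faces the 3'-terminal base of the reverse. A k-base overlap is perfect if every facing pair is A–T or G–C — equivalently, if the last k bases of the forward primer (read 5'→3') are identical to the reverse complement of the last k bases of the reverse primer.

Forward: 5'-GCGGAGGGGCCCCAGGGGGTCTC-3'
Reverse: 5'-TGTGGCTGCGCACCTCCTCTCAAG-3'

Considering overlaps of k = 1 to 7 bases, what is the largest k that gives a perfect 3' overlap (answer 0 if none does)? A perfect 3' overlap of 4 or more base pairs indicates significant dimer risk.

Longest perfect overlap: 1 complementary base pair; below the dimer-risk threshold (threshold 4).

Last 7 bases (5'→3') — forward …GGGTCTC, reverse …TCTCAAG.
Reverse complement of the reverse primer's last 7 bases: CTTGAGA; its first k bases are the reverse complement of the reverse primer's last k bases, so a perfect k-base overlap needs the forward primer's last k bases to equal them.
Comparing (forward last k vs required): k=1: C vs C ✓; k=2: TC vs CT ✗; k=3: CTC vs CTT ✗; k=4: TCTC vs CTTG ✗; k=5: GTCTC vs CTTGA ✗; k=6: GGTCTC vs CTTGAG ✗; k=7: GGGTCTC vs CTTGAGA ✗.
Only k = 1 is perfect, so the longest perfect 3' overlap is 1.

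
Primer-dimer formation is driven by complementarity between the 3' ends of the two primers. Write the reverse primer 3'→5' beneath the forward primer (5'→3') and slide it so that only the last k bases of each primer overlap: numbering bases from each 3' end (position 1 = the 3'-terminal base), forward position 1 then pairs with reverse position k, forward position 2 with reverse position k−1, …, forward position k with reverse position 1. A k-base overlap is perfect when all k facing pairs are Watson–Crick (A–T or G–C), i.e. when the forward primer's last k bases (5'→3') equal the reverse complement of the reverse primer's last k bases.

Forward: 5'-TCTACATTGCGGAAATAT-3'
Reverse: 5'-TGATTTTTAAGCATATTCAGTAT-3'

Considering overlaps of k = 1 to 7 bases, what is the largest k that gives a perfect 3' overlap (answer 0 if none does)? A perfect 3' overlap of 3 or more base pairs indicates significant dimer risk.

Longest perfect overlap: 2 complementary base pairs; below the dimer-risk threshold (threshold 3).

Last 7 bases (5'→3') — forward …GAAATAT, reverse …TCAGTAT.
Reverse complement of the reverse primer's last 7 bases: ATACTGA; its first k bases are the reverse complement of the reverse primer's last k bases, so a perfect k-base overlap needs the forward primer's last k bases to equal them.
Comparing (forward last k vs required): k=1: T vs A ✗; k=2: AT vs AT ✓; k=3: TAT vs ATA ✗; k=4: ATAT vs ATAC ✗; k=5: AATAT vs ATACT ✗; k=6: AAATAT vs ATACTG ✗; k=7: GAAATAT vs ATACTGA ✗.
Only k = 2 is perfect, so the longest perfect 3' overlap is 2.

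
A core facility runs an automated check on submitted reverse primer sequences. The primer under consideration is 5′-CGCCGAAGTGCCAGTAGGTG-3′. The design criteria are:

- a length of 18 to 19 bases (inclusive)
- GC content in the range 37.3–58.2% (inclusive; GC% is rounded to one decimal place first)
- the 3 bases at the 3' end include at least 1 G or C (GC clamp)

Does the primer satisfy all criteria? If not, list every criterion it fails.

Fails: length, GC content.

Base counts: A=4, T=3, G=8, C=5 (length 20).
length: length 20, outside 18–19 ✗
GC content: GC 13/20 = 65.0%, outside 37.3–58.2% ✗
GC clamp: 3' end GTG has 2 G/C ✓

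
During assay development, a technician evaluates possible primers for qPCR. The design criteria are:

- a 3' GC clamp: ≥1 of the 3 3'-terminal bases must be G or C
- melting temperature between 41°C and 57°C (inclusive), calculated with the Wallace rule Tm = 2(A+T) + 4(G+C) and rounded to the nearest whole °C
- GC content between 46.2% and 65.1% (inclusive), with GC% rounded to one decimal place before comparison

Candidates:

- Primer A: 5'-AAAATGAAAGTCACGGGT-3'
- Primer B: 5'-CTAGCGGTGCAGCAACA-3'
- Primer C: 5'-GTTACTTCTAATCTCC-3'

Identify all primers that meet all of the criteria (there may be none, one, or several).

Primer A (18 nt, A=8 T=3 G=5 C=2): 3' end GGT has 2 G/C ✓; Tm = 2·11 + 4·7 = 50°C ✓; GC 7/18 = 38.9%, outside 46.2–65.1% ✗ — fails.
Primer B (17 nt, A=5 T=2 G=5 C=5): 3' end ACA has 1 G/C ✓; Tm = 2·7 + 4·10 = 54°C ✓; GC 10/17 = 58.8% ✓ — passes.
Primer C (16 nt, A=3 T=7 G=1 C=5): 3' end TCC has 2 G/C ✓; Tm = 2·10 + 4·6 = 44°C ✓; GC 6/16 = 37.5%, outside 46.2–65.1% ✗ — fails.

Primer B only.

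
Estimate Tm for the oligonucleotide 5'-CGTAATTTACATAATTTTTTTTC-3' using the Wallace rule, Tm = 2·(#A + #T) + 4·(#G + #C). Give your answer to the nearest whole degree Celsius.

54°C

Base counts: A=6, T=13, G=1, C=3 (length 23).
Tm = 2·(6+13) + 4·(1+3) = 2·19 + 4·4 = 38 + 16 = 54°C.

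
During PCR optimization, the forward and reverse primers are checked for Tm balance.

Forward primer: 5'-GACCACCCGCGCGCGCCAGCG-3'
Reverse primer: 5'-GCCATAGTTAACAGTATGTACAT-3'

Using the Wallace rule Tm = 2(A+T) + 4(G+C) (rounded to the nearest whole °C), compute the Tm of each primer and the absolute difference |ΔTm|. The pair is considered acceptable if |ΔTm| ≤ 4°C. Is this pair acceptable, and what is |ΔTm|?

|ΔTm| = 16°C; the pair is not acceptable.

Forward: A=3 T=0 G=7 C=11 → Tm = 2·3 + 4·18 = 78°C.
Reverse: A=8 T=7 G=4 C=4 → Tm = 2·15 + 4·8 = 62°C.
|ΔTm| = |78 − 62| = 16°C, > 4°C.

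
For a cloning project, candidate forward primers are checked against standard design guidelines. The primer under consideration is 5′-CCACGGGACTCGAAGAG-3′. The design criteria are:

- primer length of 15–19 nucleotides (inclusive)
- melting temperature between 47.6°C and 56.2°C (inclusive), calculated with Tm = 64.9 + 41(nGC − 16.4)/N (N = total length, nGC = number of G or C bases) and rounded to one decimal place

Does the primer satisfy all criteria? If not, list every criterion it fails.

Meets all criteria.

Base counts: A=5, T=1, G=6, C=5 (length 17).
length: length 17 ✓
Tm: Tm = 64.9 + 41·(11 − 16.4)/17 = 51.9°C ✓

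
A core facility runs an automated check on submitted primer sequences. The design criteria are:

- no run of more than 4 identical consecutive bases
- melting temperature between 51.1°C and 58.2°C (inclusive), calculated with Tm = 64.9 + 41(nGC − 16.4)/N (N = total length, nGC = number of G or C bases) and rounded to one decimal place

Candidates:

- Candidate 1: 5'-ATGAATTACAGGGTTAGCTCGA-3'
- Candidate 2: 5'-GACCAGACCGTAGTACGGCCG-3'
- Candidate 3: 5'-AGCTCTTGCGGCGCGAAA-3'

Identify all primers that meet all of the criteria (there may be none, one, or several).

Candidate 1 and Candidate 3.

Candidate 1 (22 nt, A=7 T=6 G=6 C=3): longest run = 3 ✓; Tm = 64.9 + 41·(9 − 16.4)/22 = 51.1°C ✓ — passes.
Candidate 2 (21 nt, A=5 T=2 G=7 C=7): longest run = 2 ✓; Tm = 64.9 + 41·(14 − 16.4)/21 = 60.2°C, outside 51.1–58.2°C ✗ — fails.
Candidate 3 (18 nt, A=4 T=3 G=6 C=5): longest run = 3 ✓; Tm = 64.9 + 41·(11 − 16.4)/18 = 52.6°C ✓ — passes.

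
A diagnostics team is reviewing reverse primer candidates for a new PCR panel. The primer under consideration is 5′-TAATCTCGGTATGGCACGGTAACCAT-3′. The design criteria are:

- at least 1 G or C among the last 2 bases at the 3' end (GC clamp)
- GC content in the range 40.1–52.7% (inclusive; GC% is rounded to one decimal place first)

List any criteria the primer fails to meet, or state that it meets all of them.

Base counts: A=7, T=7, G=6, C=6 (length 26).
GC clamp: 3' end AT has 0 G/C, need ≥1 ✗
GC content: GC 12/26 = 46.2% ✓

Fails: GC clamp.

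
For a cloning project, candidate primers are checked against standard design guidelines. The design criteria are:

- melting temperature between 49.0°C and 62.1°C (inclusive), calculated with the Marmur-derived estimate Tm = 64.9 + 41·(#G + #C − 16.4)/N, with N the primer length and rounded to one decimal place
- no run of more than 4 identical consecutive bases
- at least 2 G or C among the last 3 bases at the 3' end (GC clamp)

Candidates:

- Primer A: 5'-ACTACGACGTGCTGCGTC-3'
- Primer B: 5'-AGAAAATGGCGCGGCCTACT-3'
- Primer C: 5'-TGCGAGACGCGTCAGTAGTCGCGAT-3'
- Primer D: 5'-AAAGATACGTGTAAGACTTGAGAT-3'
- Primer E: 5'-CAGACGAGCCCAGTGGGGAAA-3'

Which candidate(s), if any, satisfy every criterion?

Primer A (18 nt, A=3 T=4 G=5 C=6): Tm = 64.9 + 41·(11 − 16.4)/18 = 52.6°C ✓; longest run = 1 ✓; 3' end GTC has 2 G/C ✓ — passes.
Primer B (20 nt, A=6 T=3 G=6 C=5): Tm = 64.9 + 41·(11 − 16.4)/20 = 53.8°C ✓; longest run = 4 ✓; 3' end ACT has 1 G/C, need ≥2 ✗ — fails.
Primer C (25 nt, A=5 T=5 G=9 C=6): Tm = 64.9 + 41·(15 − 16.4)/25 = 62.6°C, outside 49.0–62.1°C ✗; longest run = 1 ✓; 3' end GAT has 1 G/C, need ≥2 ✗ — fails.
Primer D (24 nt, A=10 T=6 G=6 C=2): Tm = 64.9 + 41·(8 − 16.4)/24 = 50.6°C ✓; longest run = 3 ✓; 3' end GAT has 1 G/C, need ≥2 ✗ — fails.
Primer E (21 nt, A=7 T=1 G=8 C=5): Tm = 64.9 + 41·(13 − 16.4)/21 = 58.3°C ✓; longest run = 4 ✓; 3' end AAA has 0 G/C, need ≥2 ✗ — fails.

Primer A only.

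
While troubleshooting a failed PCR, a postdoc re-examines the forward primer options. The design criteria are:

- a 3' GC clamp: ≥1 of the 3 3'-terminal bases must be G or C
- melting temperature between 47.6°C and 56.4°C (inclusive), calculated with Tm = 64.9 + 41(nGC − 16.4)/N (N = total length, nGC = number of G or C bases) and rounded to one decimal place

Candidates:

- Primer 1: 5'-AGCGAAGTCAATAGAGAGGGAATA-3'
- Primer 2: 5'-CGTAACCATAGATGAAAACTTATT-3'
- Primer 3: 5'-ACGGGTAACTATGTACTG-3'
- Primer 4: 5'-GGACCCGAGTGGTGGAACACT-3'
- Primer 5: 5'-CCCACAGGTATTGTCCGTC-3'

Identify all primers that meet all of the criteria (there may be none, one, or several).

Primer 5 only.

Primer 1 (24 nt, A=11 T=3 G=8 C=2): 3' end ATA has 0 G/C, need ≥1 ✗; Tm = 64.9 + 41·(10 − 16.4)/24 = 54.0°C ✓ — fails.
Primer 2 (24 nt, A=10 T=7 G=3 C=4): 3' end ATT has 0 G/C, need ≥1 ✗; Tm = 64.9 + 41·(7 − 16.4)/24 = 48.8°C ✓ — fails.
Primer 3 (18 nt, A=5 T=5 G=5 C=3): 3' end CTG has 2 G/C ✓; Tm = 64.9 + 41·(8 − 16.4)/18 = 45.8°C, outside 47.6–56.4°C ✗ — fails.
Primer 4 (21 nt, A=5 T=3 G=8 C=5): 3' end ACT has 1 G/C ✓; Tm = 64.9 + 41·(13 − 16.4)/21 = 58.3°C, outside 47.6–56.4°C ✗ — fails.
Primer 5 (19 nt, A=3 T=5 G=4 C=7): 3' end GTC has 2 G/C ✓; Tm = 64.9 + 41·(11 − 16.4)/19 = 53.2°C ✓ — passes.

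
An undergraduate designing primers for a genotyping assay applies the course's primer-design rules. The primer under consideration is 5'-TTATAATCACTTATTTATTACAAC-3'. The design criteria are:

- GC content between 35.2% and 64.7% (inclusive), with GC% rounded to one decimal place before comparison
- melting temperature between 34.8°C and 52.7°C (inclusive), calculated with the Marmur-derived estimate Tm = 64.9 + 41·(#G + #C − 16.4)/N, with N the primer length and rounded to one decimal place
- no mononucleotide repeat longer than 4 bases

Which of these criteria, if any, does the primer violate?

Base counts: A=9, T=11, G=0, C=4 (length 24).
GC content: GC 4/24 = 16.7%, outside 35.2–64.7% ✗
Tm: Tm = 64.9 + 41·(4 − 16.4)/24 = 43.7°C ✓
homopolymer run: longest run = 3 ✓

Fails: GC content.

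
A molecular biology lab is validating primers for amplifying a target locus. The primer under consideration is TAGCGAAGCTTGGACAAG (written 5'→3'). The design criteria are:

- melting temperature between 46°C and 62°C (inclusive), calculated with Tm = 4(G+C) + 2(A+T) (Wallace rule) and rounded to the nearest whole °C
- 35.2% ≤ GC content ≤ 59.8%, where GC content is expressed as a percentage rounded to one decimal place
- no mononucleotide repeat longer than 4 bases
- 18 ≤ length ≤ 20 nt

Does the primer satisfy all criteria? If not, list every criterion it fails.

Base counts: A=6, T=3, G=6, C=3 (length 18).
Tm: Tm = 2·9 + 4·9 = 54°C ✓
GC content: GC 9/18 = 50.0% ✓
homopolymer run: longest run = 2 ✓
length: length 18 ✓

Meets all criteria.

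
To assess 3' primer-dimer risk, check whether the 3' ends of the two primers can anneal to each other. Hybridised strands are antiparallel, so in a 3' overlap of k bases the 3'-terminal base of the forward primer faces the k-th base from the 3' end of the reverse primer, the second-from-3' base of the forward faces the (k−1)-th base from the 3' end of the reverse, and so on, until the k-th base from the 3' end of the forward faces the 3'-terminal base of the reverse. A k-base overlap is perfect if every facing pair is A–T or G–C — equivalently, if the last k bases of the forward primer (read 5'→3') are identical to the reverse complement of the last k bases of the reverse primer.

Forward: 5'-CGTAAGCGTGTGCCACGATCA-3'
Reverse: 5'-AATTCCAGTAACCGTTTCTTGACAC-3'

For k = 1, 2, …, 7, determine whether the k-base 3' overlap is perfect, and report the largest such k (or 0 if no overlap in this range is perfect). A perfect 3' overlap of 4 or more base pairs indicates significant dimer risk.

Last 7 bases (5'→3') — forward …ACGATCA, reverse …TTGACAC.
Reverse complement of the reverse primer's last 7 bases: GTGTCAA; its first k bases are the reverse complement of the reverse primer's last k bases, so a perfect k-base overlap needs the forward primer's last k bases to equal them.
Comparing (forward last k vs required): k=1: A vs G ✗; k=2: CA vs GT ✗; k=3: TCA vs GTG ✗; k=4: ATCA vs GTGT ✗; k=5: GATCA vs GTGTC ✗; k=6: CGATCA vs GTGTCA ✗; k=7: ACGATCA vs GTGTCAA ✗.
No overlap length from 1 to 7 is perfect, so the longest perfect 3' overlap is 0.

Longest perfect overlap: 0 complementary base pairs; below the dimer-risk threshold (threshold 4).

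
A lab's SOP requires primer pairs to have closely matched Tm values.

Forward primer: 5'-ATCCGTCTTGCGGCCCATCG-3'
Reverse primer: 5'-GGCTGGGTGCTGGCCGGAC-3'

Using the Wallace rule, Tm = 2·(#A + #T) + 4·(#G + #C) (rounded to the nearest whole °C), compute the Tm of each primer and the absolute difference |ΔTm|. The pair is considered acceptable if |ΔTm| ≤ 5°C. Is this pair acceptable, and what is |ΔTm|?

Forward: A=2 T=5 G=5 C=8 → Tm = 2·7 + 4·13 = 66°C.
Reverse: A=1 T=3 G=10 C=5 → Tm = 2·4 + 4·15 = 68°C.
|ΔTm| = |66 − 68| = 2°C, ≤ 5°C.

|ΔTm| = 2°C; the pair is acceptable.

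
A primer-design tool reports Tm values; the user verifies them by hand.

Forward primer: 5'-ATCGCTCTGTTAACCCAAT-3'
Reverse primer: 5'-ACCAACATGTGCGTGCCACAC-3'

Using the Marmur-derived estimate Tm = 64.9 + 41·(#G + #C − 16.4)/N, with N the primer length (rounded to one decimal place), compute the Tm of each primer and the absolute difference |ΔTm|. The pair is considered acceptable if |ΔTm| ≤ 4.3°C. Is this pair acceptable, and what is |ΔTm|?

|ΔTm| = 9.5°C; the pair is not acceptable.

Forward: G+C = 8, N = 19 → Tm = 64.9 + 41·(8 − 16.4)/19 = 46.8°C.
Reverse: G+C = 12, N = 21 → Tm = 64.9 + 41·(12 − 16.4)/21 = 56.3°C.
|ΔTm| = |46.8 − 56.3| = 9.5°C, > 4.3°C.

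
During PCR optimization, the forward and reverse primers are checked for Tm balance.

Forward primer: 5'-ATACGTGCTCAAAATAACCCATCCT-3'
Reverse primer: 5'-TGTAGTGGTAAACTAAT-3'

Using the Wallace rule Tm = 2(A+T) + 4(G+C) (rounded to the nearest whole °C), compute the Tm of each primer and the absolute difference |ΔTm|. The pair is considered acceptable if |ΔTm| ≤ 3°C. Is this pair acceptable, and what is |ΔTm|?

|ΔTm| = 26°C; the pair is not acceptable.

Forward: A=9 T=6 G=2 C=8 → Tm = 2·15 + 4·10 = 70°C.
Reverse: A=6 T=6 G=4 C=1 → Tm = 2·12 + 4·5 = 44°C.
|ΔTm| = |70 − 44| = 26°C, > 3°C.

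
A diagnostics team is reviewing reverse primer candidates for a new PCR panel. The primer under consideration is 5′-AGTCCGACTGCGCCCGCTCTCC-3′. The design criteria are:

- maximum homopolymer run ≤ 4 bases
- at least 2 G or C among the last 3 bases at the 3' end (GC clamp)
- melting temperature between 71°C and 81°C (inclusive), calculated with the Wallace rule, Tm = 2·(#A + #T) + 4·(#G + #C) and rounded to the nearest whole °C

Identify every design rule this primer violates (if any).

Base counts: A=2, T=4, G=5, C=11 (length 22).
homopolymer run: longest run = 3 ✓
GC clamp: 3' end TCC has 2 G/C ✓
Tm: Tm = 2·6 + 4·16 = 76°C ✓

Meets all criteria.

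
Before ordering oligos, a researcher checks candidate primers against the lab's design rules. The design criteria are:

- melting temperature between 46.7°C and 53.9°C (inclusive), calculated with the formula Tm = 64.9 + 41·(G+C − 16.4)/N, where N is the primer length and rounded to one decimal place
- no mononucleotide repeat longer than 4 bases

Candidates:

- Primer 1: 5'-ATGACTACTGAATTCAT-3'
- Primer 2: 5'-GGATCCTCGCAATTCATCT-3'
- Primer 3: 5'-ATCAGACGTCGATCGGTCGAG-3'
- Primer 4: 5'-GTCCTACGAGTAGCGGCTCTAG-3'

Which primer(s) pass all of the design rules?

Primer 1 (17 nt, A=6 T=6 G=2 C=3): Tm = 64.9 + 41·(5 − 16.4)/17 = 37.4°C, outside 46.7–53.9°C ✗; longest run = 2 ✓ — fails.
Primer 2 (19 nt, A=4 T=6 G=3 C=6): Tm = 64.9 + 41·(9 − 16.4)/19 = 48.9°C ✓; longest run = 2 ✓ — passes.
Primer 3 (21 nt, A=5 T=4 G=7 C=5): Tm = 64.9 + 41·(12 − 16.4)/21 = 56.3°C, outside 46.7–53.9°C ✗; longest run = 2 ✓ — fails.
Primer 4 (22 nt, A=4 T=5 G=7 C=6): Tm = 64.9 + 41·(13 − 16.4)/22 = 58.6°C, outside 46.7–53.9°C ✗; longest run = 2 ✓ — fails.

Primer 2 only.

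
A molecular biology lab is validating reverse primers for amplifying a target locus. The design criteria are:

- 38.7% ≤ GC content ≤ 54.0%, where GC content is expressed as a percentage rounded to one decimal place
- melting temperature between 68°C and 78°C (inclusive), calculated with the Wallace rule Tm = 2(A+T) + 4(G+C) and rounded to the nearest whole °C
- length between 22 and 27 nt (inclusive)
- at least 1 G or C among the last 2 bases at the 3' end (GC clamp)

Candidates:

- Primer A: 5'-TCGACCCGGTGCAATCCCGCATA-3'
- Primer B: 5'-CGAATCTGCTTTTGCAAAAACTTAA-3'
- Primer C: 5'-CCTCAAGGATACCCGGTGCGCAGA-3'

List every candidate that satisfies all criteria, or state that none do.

Primer A (23 nt, A=5 T=4 G=5 C=9): GC 14/23 = 60.9%, outside 38.7–54.0% ✗; Tm = 2·9 + 4·14 = 74°C ✓; length 23 ✓; 3' end TA has 0 G/C, need ≥1 ✗ — fails.
Primer B (25 nt, A=9 T=8 G=3 C=5): GC 8/25 = 32.0%, outside 38.7–54.0% ✗; Tm = 2·17 + 4·8 = 66°C, outside 68–78°C ✗; length 25 ✓; 3' end AA has 0 G/C, need ≥1 ✗ — fails.
Primer C (24 nt, A=6 T=3 G=7 C=8): GC 15/24 = 62.5%, outside 38.7–54.0% ✗; Tm = 2·9 + 4·15 = 78°C ✓; length 24 ✓; 3' end GA has 1 G/C ✓ — fails.

None of the candidates satisfy all criteria.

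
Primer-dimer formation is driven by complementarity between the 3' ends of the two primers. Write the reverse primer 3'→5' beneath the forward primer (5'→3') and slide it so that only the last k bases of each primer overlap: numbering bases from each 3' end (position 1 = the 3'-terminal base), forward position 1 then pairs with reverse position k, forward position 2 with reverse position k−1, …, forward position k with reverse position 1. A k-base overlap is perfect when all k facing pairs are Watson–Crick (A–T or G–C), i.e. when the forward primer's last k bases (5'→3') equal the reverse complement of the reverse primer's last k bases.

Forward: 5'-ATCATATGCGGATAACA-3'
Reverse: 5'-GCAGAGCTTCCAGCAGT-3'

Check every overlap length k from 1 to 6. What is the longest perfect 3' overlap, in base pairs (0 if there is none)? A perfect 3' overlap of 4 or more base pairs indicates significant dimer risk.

Longest perfect overlap: 1 complementary base pair; below the dimer-risk threshold (threshold 4).

Last 6 bases (5'→3') — forward …ATAACA, reverse …AGCAGT.
Reverse complement of the reverse primer's last 6 bases: ACTGCT; its first k bases are the reverse complement of the reverse primer's last k bases, so a perfect k-base overlap needs the forward primer's last k bases to equal them.
Comparing (forward last k vs required): k=1: A vs A ✓; k=2: CA vs AC ✗; k=3: ACA vs ACT ✗; k=4: AACA vs ACTG ✗; k=5: TAACA vs ACTGC ✗; k=6: ATAACA vs ACTGCT ✗.
Only k = 1 is perfect, so the longest perfect 3' overlap is 1.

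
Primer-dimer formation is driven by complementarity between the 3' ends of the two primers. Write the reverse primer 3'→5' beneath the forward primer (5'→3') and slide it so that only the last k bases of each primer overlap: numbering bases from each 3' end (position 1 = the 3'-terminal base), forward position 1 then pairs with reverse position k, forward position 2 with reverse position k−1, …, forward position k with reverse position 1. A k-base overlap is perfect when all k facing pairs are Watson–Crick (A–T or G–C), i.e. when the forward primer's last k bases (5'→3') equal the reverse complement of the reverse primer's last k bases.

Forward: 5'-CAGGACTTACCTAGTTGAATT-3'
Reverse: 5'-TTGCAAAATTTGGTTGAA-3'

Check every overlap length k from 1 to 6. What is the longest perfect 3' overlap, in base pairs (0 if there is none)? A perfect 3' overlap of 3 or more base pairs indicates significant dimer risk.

Last 6 bases (5'→3') — forward …TGAATT, reverse …GTTGAA.
Reverse complement of the reverse primer's last 6 bases: TTCAAC; its first k bases are the reverse complement of the reverse primer's last k bases, so a perfect k-base overlap needs the forward primer's last k bases to equal them.
Comparing (forward last k vs required): k=1: T vs T ✓; k=2: TT vs TT ✓; k=3: ATT vs TTC ✗; k=4: AATT vs TTCA ✗; k=5: GAATT vs TTCAA ✗; k=6: TGAATT vs TTCAAC ✗.
Perfect overlaps at k = 1, 2; the largest is 2.

Longest perfect overlap: 2 complementary base pairs; below the dimer-risk threshold (threshold 3).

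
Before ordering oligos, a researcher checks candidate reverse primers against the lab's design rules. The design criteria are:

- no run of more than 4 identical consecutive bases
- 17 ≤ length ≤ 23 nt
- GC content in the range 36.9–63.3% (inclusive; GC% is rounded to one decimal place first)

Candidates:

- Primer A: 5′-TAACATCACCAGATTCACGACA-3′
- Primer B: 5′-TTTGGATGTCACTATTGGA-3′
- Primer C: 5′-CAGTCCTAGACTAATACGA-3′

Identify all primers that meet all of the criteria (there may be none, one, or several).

Primer A (22 nt, A=9 T=4 G=2 C=7): longest run = 2 ✓; length 22 ✓; GC 9/22 = 40.9% ✓ — passes.
Primer B (19 nt, A=4 T=8 G=5 C=2): longest run = 3 ✓; length 19 ✓; GC 7/19 = 36.8%, outside 36.9–63.3% ✗ — fails.
Primer C (19 nt, A=7 T=4 G=3 C=5): longest run = 2 ✓; length 19 ✓; GC 8/19 = 42.1% ✓ — passes.

Primer A and Primer C.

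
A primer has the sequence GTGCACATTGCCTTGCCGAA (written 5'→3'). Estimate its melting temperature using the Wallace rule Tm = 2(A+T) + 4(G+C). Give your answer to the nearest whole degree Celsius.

62°C

Base counts: A=4, T=5, G=5, C=6 (length 20).
Tm = 2·(4+5) + 4·(5+6) = 2·9 + 4·11 = 18 + 44 = 62°C.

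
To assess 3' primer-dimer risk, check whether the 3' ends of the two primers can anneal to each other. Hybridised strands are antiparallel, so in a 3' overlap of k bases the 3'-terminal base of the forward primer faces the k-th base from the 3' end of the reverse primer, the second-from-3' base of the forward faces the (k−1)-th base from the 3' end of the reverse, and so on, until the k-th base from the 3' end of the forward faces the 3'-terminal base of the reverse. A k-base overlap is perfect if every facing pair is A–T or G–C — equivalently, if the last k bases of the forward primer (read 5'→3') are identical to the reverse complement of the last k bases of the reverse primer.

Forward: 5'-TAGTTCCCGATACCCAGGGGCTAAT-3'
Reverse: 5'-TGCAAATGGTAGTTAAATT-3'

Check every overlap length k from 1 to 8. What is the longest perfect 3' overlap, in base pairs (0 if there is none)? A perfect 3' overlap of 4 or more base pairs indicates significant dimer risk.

Last 8 bases (5'→3') — forward …GGGCTAAT, reverse …GTTAAATT.
Reverse complement of the reverse primer's last 8 bases: AATTTAAC; its first k bases are the reverse complement of the reverse primer's last k bases, so a perfect k-base overlap needs the forward primer's last k bases to equal them.
Comparing (forward last k vs required): k=1: T vs A ✗; k=2: AT vs AA ✗; k=3: AAT vs AAT ✓; k=4: TAAT vs AATT ✗; k=5: CTAAT vs AATTT ✗; k=6: GCTAAT vs AATTTA ✗; k=7: GGCTAAT vs AATTTAA ✗; k=8: GGGCTAAT vs AATTTAAC ✗.
Only k = 3 is perfect, so the longest perfect 3' overlap is 3.

Longest perfect overlap: 3 complementary base pairs; below the dimer-risk threshold (threshold 4).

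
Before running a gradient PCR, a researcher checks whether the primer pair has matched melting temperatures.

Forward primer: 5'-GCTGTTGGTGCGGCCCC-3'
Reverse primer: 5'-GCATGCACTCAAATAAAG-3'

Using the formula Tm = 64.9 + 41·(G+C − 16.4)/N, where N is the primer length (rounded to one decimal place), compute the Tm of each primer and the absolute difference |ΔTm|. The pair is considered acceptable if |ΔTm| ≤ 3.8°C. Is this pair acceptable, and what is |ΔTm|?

Forward: G+C = 13, N = 17 → Tm = 64.9 + 41·(13 − 16.4)/17 = 56.7°C.
Reverse: G+C = 7, N = 18 → Tm = 64.9 + 41·(7 − 16.4)/18 = 43.5°C.
|ΔTm| = |56.7 − 43.5| = 13.2°C, > 3.8°C.

|ΔTm| = 13.2°C; the pair is not acceptable.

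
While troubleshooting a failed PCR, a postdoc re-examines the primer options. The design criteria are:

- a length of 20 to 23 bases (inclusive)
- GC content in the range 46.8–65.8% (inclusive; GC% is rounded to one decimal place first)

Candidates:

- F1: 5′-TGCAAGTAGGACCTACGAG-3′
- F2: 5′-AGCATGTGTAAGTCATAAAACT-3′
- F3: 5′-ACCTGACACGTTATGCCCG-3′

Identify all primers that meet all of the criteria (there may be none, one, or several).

F1 (19 nt, A=6 T=3 G=6 C=4): length 19, outside 20–23 ✗; GC 10/19 = 52.6% ✓ — fails.
F2 (22 nt, A=9 T=6 G=4 C=3): length 22 ✓; GC 7/22 = 31.8%, outside 46.8–65.8% ✗ — fails.
F3 (19 nt, A=4 T=4 G=4 C=7): length 19, outside 20–23 ✗; GC 11/19 = 57.9% ✓ — fails.

None of the candidates satisfy all criteria.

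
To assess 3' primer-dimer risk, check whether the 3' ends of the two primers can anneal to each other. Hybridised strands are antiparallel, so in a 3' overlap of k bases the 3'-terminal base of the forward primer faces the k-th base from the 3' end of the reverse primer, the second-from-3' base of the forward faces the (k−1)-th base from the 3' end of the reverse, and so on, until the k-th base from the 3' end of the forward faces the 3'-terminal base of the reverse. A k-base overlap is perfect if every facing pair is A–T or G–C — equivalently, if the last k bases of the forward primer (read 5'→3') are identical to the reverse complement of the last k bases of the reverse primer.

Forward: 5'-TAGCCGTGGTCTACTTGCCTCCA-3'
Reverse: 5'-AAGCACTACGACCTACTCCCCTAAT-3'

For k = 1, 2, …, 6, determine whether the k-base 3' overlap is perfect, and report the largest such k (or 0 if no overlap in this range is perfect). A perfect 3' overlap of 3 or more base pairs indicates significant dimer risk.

Longest perfect overlap: 1 complementary base pair; below the dimer-risk threshold (threshold 3).

Last 6 bases (5'→3') — forward …CCTCCA, reverse …CCTAAT.
Reverse complement of the reverse primer's last 6 bases: ATTAGG; its first k bases are the reverse complement of the reverse primer's last k bases, so a perfect k-base overlap needs the forward primer's last k bases to equal them.
Comparing (forward last k vs required): k=1: A vs A ✓; k=2: CA vs AT ✗; k=3: CCA vs ATT ✗; k=4: TCCA vs ATTA ✗; k=5: CTCCA vs ATTAG ✗; k=6: CCTCCA vs ATTAGG ✗.
Only k = 1 is perfect, so the longest perfect 3' overlap is 1.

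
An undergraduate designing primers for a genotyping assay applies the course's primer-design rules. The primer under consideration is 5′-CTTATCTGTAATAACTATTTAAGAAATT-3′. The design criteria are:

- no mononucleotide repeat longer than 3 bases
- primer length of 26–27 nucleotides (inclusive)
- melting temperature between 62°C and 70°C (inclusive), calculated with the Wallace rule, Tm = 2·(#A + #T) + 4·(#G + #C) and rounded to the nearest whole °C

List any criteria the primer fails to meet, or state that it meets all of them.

Fails: length.

Base counts: A=11, T=12, G=2, C=3 (length 28).
homopolymer run: longest run = 3 ✓
length: length 28, outside 26–27 ✗
Tm: Tm = 2·23 + 4·5 = 66°C ✓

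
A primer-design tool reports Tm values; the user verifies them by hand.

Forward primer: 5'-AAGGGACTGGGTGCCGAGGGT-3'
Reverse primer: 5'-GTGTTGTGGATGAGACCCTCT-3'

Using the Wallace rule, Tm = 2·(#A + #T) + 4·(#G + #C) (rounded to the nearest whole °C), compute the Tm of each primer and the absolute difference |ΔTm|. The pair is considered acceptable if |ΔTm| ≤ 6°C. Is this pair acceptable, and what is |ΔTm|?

Forward: A=4 T=3 G=11 C=3 → Tm = 2·7 + 4·14 = 70°C.
Reverse: A=3 T=7 G=7 C=4 → Tm = 2·10 + 4·11 = 64°C.
|ΔTm| = |70 − 64| = 6°C, ≤ 6°C.

|ΔTm| = 6°C; the pair is acceptable.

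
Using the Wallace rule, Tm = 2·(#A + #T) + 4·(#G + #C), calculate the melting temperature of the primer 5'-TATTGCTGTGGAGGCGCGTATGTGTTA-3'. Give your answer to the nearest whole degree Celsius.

80°C

Base counts: A=4, T=10, G=10, C=3 (length 27).
Tm = 2·(4+10) + 4·(10+3) = 2·14 + 4·13 = 28 + 52 = 80°C.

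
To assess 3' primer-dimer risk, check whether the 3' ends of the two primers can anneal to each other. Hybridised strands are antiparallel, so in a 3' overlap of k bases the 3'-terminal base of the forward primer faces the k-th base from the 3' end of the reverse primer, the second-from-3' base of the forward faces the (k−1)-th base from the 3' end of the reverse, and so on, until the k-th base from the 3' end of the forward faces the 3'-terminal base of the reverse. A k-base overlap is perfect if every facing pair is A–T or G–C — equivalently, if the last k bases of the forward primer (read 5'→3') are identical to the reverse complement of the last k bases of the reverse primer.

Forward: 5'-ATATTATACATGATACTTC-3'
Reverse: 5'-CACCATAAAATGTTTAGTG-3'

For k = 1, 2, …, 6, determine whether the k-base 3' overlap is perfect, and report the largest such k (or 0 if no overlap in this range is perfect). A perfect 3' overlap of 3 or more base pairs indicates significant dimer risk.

Longest perfect overlap: 1 complementary base pair; below the dimer-risk threshold (threshold 3).

Last 6 bases (5'→3') — forward …TACTTC, reverse …TTAGTG.
Reverse complement of the reverse primer's last 6 bases: CACTAA; its first k bases are the reverse complement of the reverse primer's last k bases, so a perfect k-base overlap needs the forward primer's last k bases to equal them.
Comparing (forward last k vs required): k=1: C vs C ✓; k=2: TC vs CA ✗; k=3: TTC vs CAC ✗; k=4: CTTC vs CACT ✗; k=5: ACTTC vs CACTA ✗; k=6: TACTTC vs CACTAA ✗.
Only k = 1 is perfect, so the longest perfect 3' overlap is 1.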